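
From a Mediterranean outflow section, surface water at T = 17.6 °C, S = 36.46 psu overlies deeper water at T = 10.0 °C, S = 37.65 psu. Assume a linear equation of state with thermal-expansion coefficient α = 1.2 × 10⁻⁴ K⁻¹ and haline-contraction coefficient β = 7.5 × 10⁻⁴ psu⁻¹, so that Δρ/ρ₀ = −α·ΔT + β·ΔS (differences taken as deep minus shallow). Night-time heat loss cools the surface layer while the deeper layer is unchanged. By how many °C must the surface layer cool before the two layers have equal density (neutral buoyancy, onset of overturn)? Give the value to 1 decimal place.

Neutral buoyancy requires Δρ = 0, i.e. −α(T_deep − T_surf′) + β(S_deep − S_surf) = 0.
T_surf′ = T_deep − (β/α)·ΔS = 10.0 − (7.5 × 10⁻⁴/1.2 × 10⁻⁴)·(+1.19) = 2.562 °C.
Cooling required: 17.6 − (2.562) = 15.038 °C.

15.0 °C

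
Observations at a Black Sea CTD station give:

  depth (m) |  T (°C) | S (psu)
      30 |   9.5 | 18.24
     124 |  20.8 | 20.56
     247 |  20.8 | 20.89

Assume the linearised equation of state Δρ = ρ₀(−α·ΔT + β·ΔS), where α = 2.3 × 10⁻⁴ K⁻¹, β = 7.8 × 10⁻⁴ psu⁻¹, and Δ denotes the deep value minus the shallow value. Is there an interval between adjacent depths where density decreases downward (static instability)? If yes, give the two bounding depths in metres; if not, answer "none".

Evaluate Δρ/ρ₀ = −αΔT + βΔS across each adjacent pair:
  30–124 m: −αΔT+βΔS = −(2.3 × 10⁻⁴)(+11.3)+(7.8 × 10⁻⁴)(+2.32) = -7.9 × 10⁻⁴ → UNSTABLE
  124–247 m: −αΔT+βΔS = −(2.3 × 10⁻⁴)(+0.0)+(7.8 × 10⁻⁴)(+0.33) = 2.6 × 10⁻⁴ → stable
The 30–124 m interval has Δρ < 0: lighter water underlies denser water.

30–124 m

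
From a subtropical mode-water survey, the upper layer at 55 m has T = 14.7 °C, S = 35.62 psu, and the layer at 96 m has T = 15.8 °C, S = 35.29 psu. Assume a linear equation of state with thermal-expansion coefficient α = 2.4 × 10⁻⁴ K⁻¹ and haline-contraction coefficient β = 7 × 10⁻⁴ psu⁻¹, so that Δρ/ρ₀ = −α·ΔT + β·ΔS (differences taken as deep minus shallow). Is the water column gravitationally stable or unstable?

unstable

ΔT = 15.8 − 14.7 = +1.1 K and ΔS = 35.29 − 35.62 = -0.33 psu (deep − shallow).
−αΔT = -2.64 × 10⁻⁴; βΔS = -2.31 × 10⁻⁴; sum Δρ/ρ₀ = -4.95 × 10⁻⁴.
Δρ/ρ₀ < 0, so Δρ < 0: deeper water is lighter → statically unstable; the column would overturn.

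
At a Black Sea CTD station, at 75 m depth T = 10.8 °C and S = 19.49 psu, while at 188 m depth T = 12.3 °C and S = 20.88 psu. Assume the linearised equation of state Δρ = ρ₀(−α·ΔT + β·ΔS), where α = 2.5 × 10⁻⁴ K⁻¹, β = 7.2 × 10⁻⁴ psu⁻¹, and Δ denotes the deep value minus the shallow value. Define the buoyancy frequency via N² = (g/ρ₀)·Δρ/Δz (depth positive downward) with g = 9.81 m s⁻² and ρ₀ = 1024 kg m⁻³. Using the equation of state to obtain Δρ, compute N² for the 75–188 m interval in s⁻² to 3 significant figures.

ΔT = +1.5 K, ΔS = +1.39 psu (deep − shallow).
Δρ/ρ₀ = −αΔT + βΔS = -3.75 × 10⁻⁴ + 1.0008 × 10⁻³ = 6.258 × 10⁻⁴, so Δρ ≈ 0.6408 kg m⁻³.
N² = (g/ρ₀)·Δρ/Δz = g·(Δρ/ρ₀)/Δz = 9.81 × 6.258 × 10⁻⁴ / 113 = 5.4328 × 10⁻⁵ s⁻² ≈ 5.43 × 10⁻⁵ s⁻².

5.43 × 10⁻⁵ s⁻²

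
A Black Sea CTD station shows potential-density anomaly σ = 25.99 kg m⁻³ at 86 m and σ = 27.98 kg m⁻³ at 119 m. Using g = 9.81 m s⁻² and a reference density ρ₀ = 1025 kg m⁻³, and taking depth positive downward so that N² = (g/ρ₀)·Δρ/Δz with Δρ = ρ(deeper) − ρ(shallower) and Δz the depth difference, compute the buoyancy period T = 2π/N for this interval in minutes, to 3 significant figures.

Δρ = 1027.98 − 1025.99 = 1.99 kg m⁻³ over Δz = 119 − 86 = 33 m.
N² = (9.81/1025) × (1.99/33) = 5.7714 × 10⁻⁴ s⁻².
N = √(5.7714 × 10⁻⁴) = 0.024024 rad s⁻¹, so T = 2π/N = 261.54 s = 4.3590 min ≈ 4.36 min.

4.36 min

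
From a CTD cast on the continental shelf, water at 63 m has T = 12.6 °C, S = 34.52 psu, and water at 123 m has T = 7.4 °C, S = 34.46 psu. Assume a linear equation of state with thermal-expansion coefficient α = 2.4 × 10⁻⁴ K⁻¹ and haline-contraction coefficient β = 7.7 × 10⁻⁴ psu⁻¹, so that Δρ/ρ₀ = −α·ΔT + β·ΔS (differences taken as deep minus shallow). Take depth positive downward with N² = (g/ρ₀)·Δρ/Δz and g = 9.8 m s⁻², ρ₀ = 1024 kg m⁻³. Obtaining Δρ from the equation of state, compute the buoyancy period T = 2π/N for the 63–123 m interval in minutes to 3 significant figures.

ΔT = -5.2 K, ΔS = -0.06 psu (deep − shallow).
Δρ/ρ₀ = −αΔT + βΔS = 1.248 × 10⁻³ − 4.62 × 10⁻⁵ = 1.2018 × 10⁻³, so Δρ ≈ 1.231 kg m⁻³.
N² = (g/ρ₀)·Δρ/Δz = g·(Δρ/ρ₀)/Δz = 9.8 × 1.2018 × 10⁻³ / 60 = 1.9629 × 10⁻⁴ s⁻².
N = √(1.9629 × 10⁻⁴) = 0.014010 rad s⁻¹ → T = 2π/N = 448.48 s = 7.4747 min ≈ 7.47 min.

7.47 min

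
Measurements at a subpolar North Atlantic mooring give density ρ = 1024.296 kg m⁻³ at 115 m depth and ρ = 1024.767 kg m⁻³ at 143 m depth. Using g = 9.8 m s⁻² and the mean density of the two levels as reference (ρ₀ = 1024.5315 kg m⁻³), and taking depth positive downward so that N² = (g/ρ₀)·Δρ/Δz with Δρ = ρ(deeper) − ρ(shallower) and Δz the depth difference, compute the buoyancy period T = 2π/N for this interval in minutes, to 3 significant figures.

8.26 min

Δρ = 1024.767 − 1024.296 = 0.471 kg m⁻³ over Δz = 143 − 115 = 28 m.
N² = (9.8/1024.5315) × (0.471/28) = 1.6090 × 10⁻⁴ s⁻².
N = √(1.6090 × 10⁻⁴) = 0.012685 rad s⁻¹, so T = 2π/N = 495.32 s = 8.2553 min ≈ 8.26 min.
A positive N² confirms static stability across the interval.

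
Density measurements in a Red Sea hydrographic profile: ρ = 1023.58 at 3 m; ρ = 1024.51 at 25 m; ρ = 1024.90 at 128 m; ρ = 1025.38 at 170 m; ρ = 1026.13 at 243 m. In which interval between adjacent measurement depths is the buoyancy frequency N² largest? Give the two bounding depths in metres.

Compute the density gradient over each adjacent pair:
  3–25 m: Δρ/Δz = 0.93/22 = 0.042 kg m⁻⁴
  25–128 m: Δρ/Δz = 0.39/103 = 3.8 × 10⁻³ kg m⁻⁴
  128–170 m: Δρ/Δz = 0.48/42 = 0.011 kg m⁻⁴
  170–243 m: Δρ/Δz = 0.75/73 = 0.010 kg m⁻⁴
The largest gradient is in the 3–25 m interval — the pycnocline.

3–25 m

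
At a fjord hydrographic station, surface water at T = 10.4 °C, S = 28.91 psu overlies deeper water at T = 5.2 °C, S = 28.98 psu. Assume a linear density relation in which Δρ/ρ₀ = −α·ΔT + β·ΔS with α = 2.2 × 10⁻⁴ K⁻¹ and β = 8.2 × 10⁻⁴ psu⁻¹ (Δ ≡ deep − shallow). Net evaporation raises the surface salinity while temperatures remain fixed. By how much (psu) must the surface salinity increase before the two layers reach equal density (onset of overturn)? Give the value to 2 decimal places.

Neutral buoyancy requires −α(T_deep − T_surf) + β(S_deep − S_surf′) = 0.
S_surf′ = S_deep − (α/β)·ΔT = 28.98 − (2.2 × 10⁻⁴/8.2 × 10⁻⁴)·(-5.2) = 30.3751 psu.
Increase required: 30.3751 − 28.91 = 1.4651 psu.

1.47 psu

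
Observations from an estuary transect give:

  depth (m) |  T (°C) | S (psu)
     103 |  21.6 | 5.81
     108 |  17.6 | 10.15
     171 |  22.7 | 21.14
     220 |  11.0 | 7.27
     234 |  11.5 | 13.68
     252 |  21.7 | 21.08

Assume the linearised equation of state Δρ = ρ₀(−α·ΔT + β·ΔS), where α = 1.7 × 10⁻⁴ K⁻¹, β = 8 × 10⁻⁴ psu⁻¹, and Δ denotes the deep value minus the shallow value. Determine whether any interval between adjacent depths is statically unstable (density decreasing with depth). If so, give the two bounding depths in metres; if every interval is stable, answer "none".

171–220 m

Evaluate Δρ/ρ₀ = −αΔT + βΔS across each adjacent pair:
  103–108 m: −αΔT+βΔS = −(1.7 × 10⁻⁴)(-4.0)+(8 × 10⁻⁴)(+4.34) = 4.2 × 10⁻³ → stable
  108–171 m: −αΔT+βΔS = −(1.7 × 10⁻⁴)(+5.1)+(8 × 10⁻⁴)(+10.99) = 7.9 × 10⁻³ → stable
  171–220 m: −αΔT+βΔS = −(1.7 × 10⁻⁴)(-11.7)+(8 × 10⁻⁴)(-13.87) = -9.1 × 10⁻³ → UNSTABLE
  220–234 m: −αΔT+βΔS = −(1.7 × 10⁻⁴)(+0.5)+(8 × 10⁻⁴)(+6.41) = 5.0 × 10⁻³ → stable
  234–252 m: −αΔT+βΔS = −(1.7 × 10⁻⁴)(+10.2)+(8 × 10⁻⁴)(+7.40) = 4.2 × 10⁻³ → stable
The 171–220 m interval has Δρ < 0: lighter water underlies denser water.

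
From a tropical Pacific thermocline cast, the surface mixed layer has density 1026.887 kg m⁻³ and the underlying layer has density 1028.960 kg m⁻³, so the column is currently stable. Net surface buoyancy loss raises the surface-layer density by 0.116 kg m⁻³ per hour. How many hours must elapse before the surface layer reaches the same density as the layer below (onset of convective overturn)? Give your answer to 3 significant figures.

Density deficit of the surface layer: 1028.960 − 1026.887 = 2.073 kg m⁻³.
Required change = 2.073 / 0.116 = 17.9 hours.

17.9 hours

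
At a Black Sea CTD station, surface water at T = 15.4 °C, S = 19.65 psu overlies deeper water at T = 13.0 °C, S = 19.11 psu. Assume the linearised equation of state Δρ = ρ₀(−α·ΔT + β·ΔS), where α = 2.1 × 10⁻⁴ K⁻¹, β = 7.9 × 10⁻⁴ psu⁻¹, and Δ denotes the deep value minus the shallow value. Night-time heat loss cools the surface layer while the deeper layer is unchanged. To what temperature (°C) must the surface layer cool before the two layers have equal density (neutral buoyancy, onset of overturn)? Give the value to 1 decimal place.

Neutral buoyancy requires Δρ = 0, i.e. −α(T_deep − T_surf′) + β(S_deep − S_surf) = 0.
T_surf′ = T_deep − (β/α)·ΔS = 13.0 − (7.9 × 10⁻⁴/2.1 × 10⁻⁴)·(-0.54) = 15.031 °C.
Cooling required: 15.4 − (15.031) = 0.369 °C.

15.0 °C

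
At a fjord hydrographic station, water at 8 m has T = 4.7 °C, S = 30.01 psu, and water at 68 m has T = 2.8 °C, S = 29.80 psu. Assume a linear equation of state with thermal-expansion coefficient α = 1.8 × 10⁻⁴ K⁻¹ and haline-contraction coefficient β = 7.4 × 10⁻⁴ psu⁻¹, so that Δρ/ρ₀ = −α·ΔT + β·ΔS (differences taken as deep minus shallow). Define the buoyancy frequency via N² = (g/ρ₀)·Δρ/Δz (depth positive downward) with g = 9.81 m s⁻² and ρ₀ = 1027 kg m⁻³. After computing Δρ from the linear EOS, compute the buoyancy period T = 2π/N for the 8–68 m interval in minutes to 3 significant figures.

ΔT = -1.9 K, ΔS = -0.21 psu (deep − shallow).
Δρ/ρ₀ = −αΔT + βΔS = 3.42 × 10⁻⁴ − 1.554 × 10⁻⁴ = 1.866 × 10⁻⁴, so Δρ ≈ 0.1916 kg m⁻³.
N² = (g/ρ₀)·Δρ/Δz = g·(Δρ/ρ₀)/Δz = 9.81 × 1.866 × 10⁻⁴ / 60 = 3.0509 × 10⁻⁵ s⁻².
N = √(3.0509 × 10⁻⁵) = 5.5235 × 10⁻³ rad s⁻¹ → T = 2π/N = 1.1375 × 10³ s = 18.958 min ≈ 19.0 min.

19.0 min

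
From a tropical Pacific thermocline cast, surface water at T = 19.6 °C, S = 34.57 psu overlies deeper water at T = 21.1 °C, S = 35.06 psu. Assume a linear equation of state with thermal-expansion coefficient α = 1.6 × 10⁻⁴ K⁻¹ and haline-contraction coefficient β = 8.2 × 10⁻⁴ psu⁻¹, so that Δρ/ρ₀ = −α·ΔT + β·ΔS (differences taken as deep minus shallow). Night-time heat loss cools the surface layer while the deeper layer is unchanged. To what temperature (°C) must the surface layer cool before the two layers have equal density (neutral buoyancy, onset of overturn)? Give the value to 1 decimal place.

18.6 °C

Neutral buoyancy requires Δρ = 0, i.e. −α(T_deep − T_surf′) + β(S_deep − S_surf) = 0.
T_surf′ = T_deep − (β/α)·ΔS = 21.1 − (8.2 × 10⁻⁴/1.6 × 10⁻⁴)·(+0.49) = 18.589 °C.
Cooling required: 19.6 − (18.589) = 1.011 °C.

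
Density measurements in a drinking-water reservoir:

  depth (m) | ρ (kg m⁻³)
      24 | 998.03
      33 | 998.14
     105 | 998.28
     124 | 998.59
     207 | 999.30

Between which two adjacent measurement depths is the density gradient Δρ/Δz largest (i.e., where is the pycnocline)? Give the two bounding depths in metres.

105–124 m

Compute the density gradient over each adjacent pair:
  24–33 m: Δρ/Δz = 0.11/9 = 0.012 kg m⁻⁴
  33–105 m: Δρ/Δz = 0.14/72 = 1.9 × 10⁻³ kg m⁻⁴
  105–124 m: Δρ/Δz = 0.31/19 = 0.016 kg m⁻⁴
  124–207 m: Δρ/Δz = 0.71/83 = 8.6 × 10⁻³ kg m⁻⁴
The largest gradient is in the 105–124 m interval — the pycnocline.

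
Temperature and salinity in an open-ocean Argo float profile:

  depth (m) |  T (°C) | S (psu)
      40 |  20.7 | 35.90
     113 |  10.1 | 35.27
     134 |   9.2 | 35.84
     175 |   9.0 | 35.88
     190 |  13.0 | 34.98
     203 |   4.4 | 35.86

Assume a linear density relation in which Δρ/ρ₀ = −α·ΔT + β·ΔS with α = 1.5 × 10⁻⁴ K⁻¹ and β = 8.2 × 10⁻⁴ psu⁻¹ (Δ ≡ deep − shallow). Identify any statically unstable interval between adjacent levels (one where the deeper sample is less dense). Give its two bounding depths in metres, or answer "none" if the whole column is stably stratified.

Evaluate Δρ/ρ₀ = −αΔT + βΔS across each adjacent pair:
  40–113 m: −αΔT+βΔS = −(1.5 × 10⁻⁴)(-10.6)+(8.2 × 10⁻⁴)(-0.63) = 1.1 × 10⁻³ → stable
  113–134 m: −αΔT+βΔS = −(1.5 × 10⁻⁴)(-0.9)+(8.2 × 10⁻⁴)(+0.57) = 6.0 × 10⁻⁴ → stable
  134–175 m: −αΔT+βΔS = −(1.5 × 10⁻⁴)(-0.2)+(8.2 × 10⁻⁴)(+0.04) = 6.3 × 10⁻⁵ → stable
  175–190 m: −αΔT+βΔS = −(1.5 × 10⁻⁴)(+4.0)+(8.2 × 10⁻⁴)(-0.90) = -1.3 × 10⁻³ → UNSTABLE
  190–203 m: −αΔT+βΔS = −(1.5 × 10⁻⁴)(-8.6)+(8.2 × 10⁻⁴)(+0.88) = 2.0 × 10⁻³ → stable
The 175–190 m interval has Δρ < 0: lighter water underlies denser water.

175–190 m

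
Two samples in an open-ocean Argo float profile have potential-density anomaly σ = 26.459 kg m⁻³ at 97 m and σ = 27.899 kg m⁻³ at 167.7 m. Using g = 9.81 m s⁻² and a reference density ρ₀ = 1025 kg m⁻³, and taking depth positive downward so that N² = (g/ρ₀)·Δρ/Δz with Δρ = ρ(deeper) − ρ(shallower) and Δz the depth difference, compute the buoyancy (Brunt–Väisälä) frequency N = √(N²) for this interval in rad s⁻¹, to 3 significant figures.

Δρ = 1027.899 − 1026.459 = 1.440 kg m⁻³ over Δz = 167.7 − 97 = 70.7 m.
N² = (9.81/1025) × (1.440/70.7) = 1.9493 × 10⁻⁴ s⁻².
N = √(1.9493 × 10⁻⁴) = 0.013962 rad s⁻¹ ≈ 0.0140 rad s⁻¹.
Since Δρ > 0 the layer is stably stratified.

0.0140 rad s⁻¹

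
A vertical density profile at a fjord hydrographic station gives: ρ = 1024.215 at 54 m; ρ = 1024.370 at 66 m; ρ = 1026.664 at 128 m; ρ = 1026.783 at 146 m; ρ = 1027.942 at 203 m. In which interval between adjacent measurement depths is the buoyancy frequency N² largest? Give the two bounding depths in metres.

Compute the density gradient over each adjacent pair:
  54–66 m: Δρ/Δz = 0.155/12 = 0.013 kg m⁻⁴
  66–128 m: Δρ/Δz = 2.294/62 = 0.037 kg m⁻⁴
  128–146 m: Δρ/Δz = 0.119/18 = 6.6 × 10⁻³ kg m⁻⁴
  146–203 m: Δρ/Δz = 1.159/57 = 0.020 kg m⁻⁴
The largest gradient is in the 66–128 m interval — the pycnocline.

66–128 m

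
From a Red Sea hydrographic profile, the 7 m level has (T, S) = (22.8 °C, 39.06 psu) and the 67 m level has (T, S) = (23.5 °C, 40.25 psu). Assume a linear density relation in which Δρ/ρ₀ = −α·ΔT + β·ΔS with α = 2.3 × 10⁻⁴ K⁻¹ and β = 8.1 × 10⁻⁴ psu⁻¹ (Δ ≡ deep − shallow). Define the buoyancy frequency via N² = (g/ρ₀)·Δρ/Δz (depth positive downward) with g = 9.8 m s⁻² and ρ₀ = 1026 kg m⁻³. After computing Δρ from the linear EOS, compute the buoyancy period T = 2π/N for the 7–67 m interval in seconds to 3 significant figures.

549 s

ΔT = +0.7 K, ΔS = +1.19 psu (deep − shallow).
Δρ/ρ₀ = −αΔT + βΔS = -1.61 × 10⁻⁴ + 9.639 × 10⁻⁴ = 8.029 × 10⁻⁴, so Δρ ≈ 0.8238 kg m⁻³.
N² = (g/ρ₀)·Δρ/Δz = g·(Δρ/ρ₀)/Δz = 9.8 × 8.029 × 10⁻⁴ / 60 = 1.3114 × 10⁻⁴ s⁻².
N = √(1.3114 × 10⁻⁴) = 0.011452 rad s⁻¹ → T = 2π/N = 548.65 s ≈ 549 s.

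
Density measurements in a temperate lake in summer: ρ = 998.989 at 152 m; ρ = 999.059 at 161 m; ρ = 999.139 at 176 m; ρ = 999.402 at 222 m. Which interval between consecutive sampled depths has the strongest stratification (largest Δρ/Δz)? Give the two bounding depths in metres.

152–161 m

Compute the density gradient over each adjacent pair:
  152–161 m: Δρ/Δz = 0.070/9 = 7.8 × 10⁻³ kg m⁻⁴
  161–176 m: Δρ/Δz = 0.080/15 = 5.3 × 10⁻³ kg m⁻⁴
  176–222 m: Δρ/Δz = 0.263/46 = 5.7 × 10⁻³ kg m⁻⁴
The largest gradient is in the 152–161 m interval — the pycnocline.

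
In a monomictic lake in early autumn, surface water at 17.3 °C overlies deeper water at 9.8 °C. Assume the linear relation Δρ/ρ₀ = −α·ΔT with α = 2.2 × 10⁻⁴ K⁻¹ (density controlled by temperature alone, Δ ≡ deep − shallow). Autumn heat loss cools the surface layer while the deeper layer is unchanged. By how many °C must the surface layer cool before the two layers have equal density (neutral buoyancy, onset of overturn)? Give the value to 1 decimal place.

With temperature the only control, equal density requires T_surf′ = T_deep.
T_surf′ = 9.8 °C.
Cooling required: 17.3 − 9.8 = 7.5 °C.

7.5 °C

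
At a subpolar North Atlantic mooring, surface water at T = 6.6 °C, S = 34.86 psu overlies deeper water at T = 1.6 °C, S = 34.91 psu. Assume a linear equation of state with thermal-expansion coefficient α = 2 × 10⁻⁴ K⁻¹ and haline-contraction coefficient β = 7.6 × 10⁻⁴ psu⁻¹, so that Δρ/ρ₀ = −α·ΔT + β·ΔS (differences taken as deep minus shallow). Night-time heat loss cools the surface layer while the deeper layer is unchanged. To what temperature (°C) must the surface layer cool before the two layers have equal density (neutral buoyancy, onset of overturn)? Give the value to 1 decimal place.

1.4 °C

Neutral buoyancy requires Δρ = 0, i.e. −α(T_deep − T_surf′) + β(S_deep − S_surf) = 0.
T_surf′ = T_deep − (β/α)·ΔS = 1.6 − (7.6 × 10⁻⁴/2 × 10⁻⁴)·(+0.05) = 1.410 °C.
Cooling required: 6.6 − (1.410) = 5.190 °C.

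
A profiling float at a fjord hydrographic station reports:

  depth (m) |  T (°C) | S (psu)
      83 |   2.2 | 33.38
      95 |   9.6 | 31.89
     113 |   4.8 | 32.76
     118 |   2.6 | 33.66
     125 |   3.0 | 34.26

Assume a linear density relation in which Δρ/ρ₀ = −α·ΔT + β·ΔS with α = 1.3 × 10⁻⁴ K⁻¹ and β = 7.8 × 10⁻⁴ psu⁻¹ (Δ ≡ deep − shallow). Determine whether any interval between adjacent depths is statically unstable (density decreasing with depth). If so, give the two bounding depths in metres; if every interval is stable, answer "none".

Evaluate Δρ/ρ₀ = −αΔT + βΔS across each adjacent pair:
  83–95 m: −αΔT+βΔS = −(1.3 × 10⁻⁴)(+7.4)+(7.8 × 10⁻⁴)(-1.49) = -2.1 × 10⁻³ → UNSTABLE
  95–113 m: −αΔT+βΔS = −(1.3 × 10⁻⁴)(-4.8)+(7.8 × 10⁻⁴)(+0.87) = 1.3 × 10⁻³ → stable
  113–118 m: −αΔT+βΔS = −(1.3 × 10⁻⁴)(-2.2)+(7.8 × 10⁻⁴)(+0.90) = 9.9 × 10⁻⁴ → stable
  118–125 m: −αΔT+βΔS = −(1.3 × 10⁻⁴)(+0.4)+(7.8 × 10⁻⁴)(+0.60) = 4.2 × 10⁻⁴ → stable
The 83–95 m interval has Δρ < 0: lighter water underlies denser water.

83–95 m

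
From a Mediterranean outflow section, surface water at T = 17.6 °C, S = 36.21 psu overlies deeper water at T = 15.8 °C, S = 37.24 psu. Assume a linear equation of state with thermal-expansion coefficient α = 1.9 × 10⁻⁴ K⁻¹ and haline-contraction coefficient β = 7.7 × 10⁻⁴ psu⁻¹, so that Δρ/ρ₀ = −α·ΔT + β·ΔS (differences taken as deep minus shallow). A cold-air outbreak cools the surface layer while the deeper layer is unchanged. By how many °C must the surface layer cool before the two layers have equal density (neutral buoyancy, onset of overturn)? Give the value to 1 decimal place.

Neutral buoyancy requires Δρ = 0, i.e. −α(T_deep − T_surf′) + β(S_deep − S_surf) = 0.
T_surf′ = T_deep − (β/α)·ΔS = 15.8 − (7.7 × 10⁻⁴/1.9 × 10⁻⁴)·(+1.03) = 11.626 °C.
Cooling required: 17.6 − (11.626) = 5.974 °C.

6.0 °C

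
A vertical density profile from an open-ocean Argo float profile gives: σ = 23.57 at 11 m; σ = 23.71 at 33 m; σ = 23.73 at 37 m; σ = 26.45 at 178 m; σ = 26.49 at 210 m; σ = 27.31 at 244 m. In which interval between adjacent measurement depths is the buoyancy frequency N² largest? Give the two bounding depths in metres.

Compute the density gradient over each adjacent pair:
  11–33 m: Δρ/Δz = 0.14/22 = 6.4 × 10⁻³ kg m⁻⁴
  33–37 m: Δρ/Δz = 0.02/4 = 5.0 × 10⁻³ kg m⁻⁴
  37–178 m: Δρ/Δz = 2.72/141 = 0.019 kg m⁻⁴
  178–210 m: Δρ/Δz = 0.04/32 = 1.3 × 10⁻³ kg m⁻⁴
  210–244 m: Δρ/Δz = 0.82/34 = 0.024 kg m⁻⁴
The largest gradient is in the 210–244 m interval — the pycnocline.

210–244 m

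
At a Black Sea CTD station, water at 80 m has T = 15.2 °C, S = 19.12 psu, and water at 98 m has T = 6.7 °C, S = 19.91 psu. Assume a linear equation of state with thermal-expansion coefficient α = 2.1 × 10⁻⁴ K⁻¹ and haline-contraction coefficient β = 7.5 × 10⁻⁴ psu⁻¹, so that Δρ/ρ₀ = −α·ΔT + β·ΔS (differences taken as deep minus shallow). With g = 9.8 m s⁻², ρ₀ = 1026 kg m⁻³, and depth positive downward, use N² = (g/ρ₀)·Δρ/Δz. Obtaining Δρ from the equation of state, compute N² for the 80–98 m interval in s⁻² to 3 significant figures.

1.29 × 10⁻³ s⁻²

ΔT = -8.5 K, ΔS = +0.79 psu (deep − shallow).
Δρ/ρ₀ = −αΔT + βΔS = 1.785 × 10⁻³ + 5.925 × 10⁻⁴ = 2.3775 × 10⁻³, so Δρ ≈ 2.439 kg m⁻³.
N² = (g/ρ₀)·Δρ/Δz = g·(Δρ/ρ₀)/Δz = 9.8 × 2.3775 × 10⁻³ / 18 = 1.2944 × 10⁻³ s⁻² ≈ 1.29 × 10⁻³ s⁻².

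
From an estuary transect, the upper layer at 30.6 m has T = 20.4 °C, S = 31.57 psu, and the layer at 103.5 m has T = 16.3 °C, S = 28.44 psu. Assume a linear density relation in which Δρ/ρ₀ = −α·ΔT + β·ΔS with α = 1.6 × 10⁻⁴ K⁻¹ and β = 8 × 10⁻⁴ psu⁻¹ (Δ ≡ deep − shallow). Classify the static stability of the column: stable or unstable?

ΔT = 16.3 − 20.4 = -4.1 K and ΔS = 28.44 − 31.57 = -3.13 psu (deep − shallow).
−αΔT = 6.56 × 10⁻⁴; βΔS = -2.504 × 10⁻³; sum Δρ/ρ₀ = -1.848 × 10⁻³.
Δρ/ρ₀ < 0, so Δρ < 0: deeper water is lighter → statically unstable; the column would overturn.

unstable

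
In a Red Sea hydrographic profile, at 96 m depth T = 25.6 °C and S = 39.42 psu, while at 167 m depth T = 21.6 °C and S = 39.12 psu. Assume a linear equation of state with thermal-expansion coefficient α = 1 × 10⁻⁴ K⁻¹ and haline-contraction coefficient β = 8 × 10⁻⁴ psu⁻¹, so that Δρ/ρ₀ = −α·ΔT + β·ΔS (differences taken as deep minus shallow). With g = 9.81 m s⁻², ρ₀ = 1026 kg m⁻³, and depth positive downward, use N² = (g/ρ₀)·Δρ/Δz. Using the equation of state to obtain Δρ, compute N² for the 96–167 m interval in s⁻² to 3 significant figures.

2.21 × 10⁻⁵ s⁻²

ΔT = -4.0 K, ΔS = -0.30 psu (deep − shallow).
Δρ/ρ₀ = −αΔT + βΔS = 4.00 × 10⁻⁴ − 2.40 × 10⁻⁴ = 1.60 × 10⁻⁴, so Δρ ≈ 0.1642 kg m⁻³.
N² = (g/ρ₀)·Δρ/Δz = g·(Δρ/ρ₀)/Δz = 9.81 × 1.60 × 10⁻⁴ / 71 = 2.2107 × 10⁻⁵ s⁻² ≈ 2.21 × 10⁻⁵ s⁻².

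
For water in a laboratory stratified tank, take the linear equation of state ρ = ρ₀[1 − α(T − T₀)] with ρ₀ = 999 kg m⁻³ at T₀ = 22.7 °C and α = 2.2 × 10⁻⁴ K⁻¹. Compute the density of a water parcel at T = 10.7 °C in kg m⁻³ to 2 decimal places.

1001.64 kg m⁻³

T − T₀ = -12.0 K.
Bracket = 1 − α·(-12.0) = 1 + (2.64 × 10⁻³) = 1.0026400.
ρ = 999 × 1.0026400 = 1001.64 kg m⁻³.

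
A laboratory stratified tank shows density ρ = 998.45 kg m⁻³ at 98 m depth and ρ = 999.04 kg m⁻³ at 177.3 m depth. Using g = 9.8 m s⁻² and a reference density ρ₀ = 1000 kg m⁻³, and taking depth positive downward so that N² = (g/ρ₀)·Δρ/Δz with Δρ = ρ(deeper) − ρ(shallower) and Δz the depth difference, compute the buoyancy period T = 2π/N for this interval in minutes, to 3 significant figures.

12.3 min

Δρ = 999.04 − 998.45 = 0.59 kg m⁻³ over Δz = 177.3 − 98 = 79.3 m.
N² = (9.8/1000) × (0.59/79.3) = 7.2913 × 10⁻⁵ s⁻².
N = √(7.2913 × 10⁻⁵) = 8.5389 × 10⁻³ rad s⁻¹, so T = 2π/N = 735.83 s = 12.264 min ≈ 12.3 min.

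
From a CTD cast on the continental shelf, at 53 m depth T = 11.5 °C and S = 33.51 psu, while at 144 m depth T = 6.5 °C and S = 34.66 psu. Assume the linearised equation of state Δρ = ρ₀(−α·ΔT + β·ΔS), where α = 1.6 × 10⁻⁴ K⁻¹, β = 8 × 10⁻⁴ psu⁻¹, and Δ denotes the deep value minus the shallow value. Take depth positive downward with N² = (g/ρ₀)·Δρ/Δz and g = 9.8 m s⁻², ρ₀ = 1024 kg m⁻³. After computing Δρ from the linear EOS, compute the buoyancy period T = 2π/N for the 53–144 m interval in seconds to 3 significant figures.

ΔT = -5.0 K, ΔS = +1.15 psu (deep − shallow).
Δρ/ρ₀ = −αΔT + βΔS = 8.00 × 10⁻⁴ + 9.20 × 10⁻⁴ = 1.72 × 10⁻³, so Δρ ≈ 1.761 kg m⁻³.
N² = (g/ρ₀)·Δρ/Δz = g·(Δρ/ρ₀)/Δz = 9.8 × 1.72 × 10⁻³ / 91 = 1.8523 × 10⁻⁴ s⁻².
N = √(1.8523 × 10⁻⁴) = 0.013610 rad s⁻¹ → T = 2π/N = 461.66 s ≈ 462 s.

462 s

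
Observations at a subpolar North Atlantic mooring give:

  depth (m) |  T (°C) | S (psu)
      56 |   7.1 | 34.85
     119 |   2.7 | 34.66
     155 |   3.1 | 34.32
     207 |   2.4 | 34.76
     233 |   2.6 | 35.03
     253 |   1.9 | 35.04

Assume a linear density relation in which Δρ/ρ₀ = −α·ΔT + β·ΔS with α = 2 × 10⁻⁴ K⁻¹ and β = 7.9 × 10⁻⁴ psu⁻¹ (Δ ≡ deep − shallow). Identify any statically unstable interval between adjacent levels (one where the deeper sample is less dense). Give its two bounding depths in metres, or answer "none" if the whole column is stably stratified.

119–155 m

Evaluate Δρ/ρ₀ = −αΔT + βΔS across each adjacent pair:
  56–119 m: −αΔT+βΔS = −(2 × 10⁻⁴)(-4.4)+(7.9 × 10⁻⁴)(-0.19) = 7.3 × 10⁻⁴ → stable
  119–155 m: −αΔT+βΔS = −(2 × 10⁻⁴)(+0.4)+(7.9 × 10⁻⁴)(-0.34) = -3.5 × 10⁻⁴ → UNSTABLE
  155–207 m: −αΔT+βΔS = −(2 × 10⁻⁴)(-0.7)+(7.9 × 10⁻⁴)(+0.44) = 4.9 × 10⁻⁴ → stable
  207–233 m: −αΔT+βΔS = −(2 × 10⁻⁴)(+0.2)+(7.9 × 10⁻⁴)(+0.27) = 1.7 × 10⁻⁴ → stable
  233–253 m: −αΔT+βΔS = −(2 × 10⁻⁴)(-0.7)+(7.9 × 10⁻⁴)(+0.01) = 1.5 × 10⁻⁴ → stable
The 119–155 m interval has Δρ < 0: lighter water underlies denser water.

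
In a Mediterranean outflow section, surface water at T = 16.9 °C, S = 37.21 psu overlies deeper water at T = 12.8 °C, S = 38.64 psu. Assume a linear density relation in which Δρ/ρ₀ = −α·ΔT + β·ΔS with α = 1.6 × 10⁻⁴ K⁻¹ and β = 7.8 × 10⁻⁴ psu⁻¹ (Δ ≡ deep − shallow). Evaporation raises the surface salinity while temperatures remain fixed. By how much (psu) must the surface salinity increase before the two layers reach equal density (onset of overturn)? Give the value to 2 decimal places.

2.27 psu

Neutral buoyancy requires −α(T_deep − T_surf) + β(S_deep − S_surf′) = 0.
S_surf′ = S_deep − (α/β)·ΔT = 38.64 − (1.6 × 10⁻⁴/7.8 × 10⁻⁴)·(-4.1) = 39.4810 psu.
Increase required: 39.4810 − 37.21 = 2.2710 psu.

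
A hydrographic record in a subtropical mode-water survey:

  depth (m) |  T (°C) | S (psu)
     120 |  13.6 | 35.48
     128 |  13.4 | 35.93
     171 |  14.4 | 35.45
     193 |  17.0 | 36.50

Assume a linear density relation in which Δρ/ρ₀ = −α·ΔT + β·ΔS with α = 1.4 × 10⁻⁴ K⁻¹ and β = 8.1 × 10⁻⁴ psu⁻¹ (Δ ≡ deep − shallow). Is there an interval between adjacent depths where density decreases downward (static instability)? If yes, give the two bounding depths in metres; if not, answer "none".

128–171 m

Evaluate Δρ/ρ₀ = −αΔT + βΔS across each adjacent pair:
  120–128 m: −αΔT+βΔS = −(1.4 × 10⁻⁴)(-0.2)+(8.1 × 10⁻⁴)(+0.45) = 3.9 × 10⁻⁴ → stable
  128–171 m: −αΔT+βΔS = −(1.4 × 10⁻⁴)(+1.0)+(8.1 × 10⁻⁴)(-0.48) = -5.3 × 10⁻⁴ → UNSTABLE
  171–193 m: −αΔT+βΔS = −(1.4 × 10⁻⁴)(+2.6)+(8.1 × 10⁻⁴)(+1.05) = 4.9 × 10⁻⁴ → stable
The 128–171 m interval has Δρ < 0: lighter water underlies denser water.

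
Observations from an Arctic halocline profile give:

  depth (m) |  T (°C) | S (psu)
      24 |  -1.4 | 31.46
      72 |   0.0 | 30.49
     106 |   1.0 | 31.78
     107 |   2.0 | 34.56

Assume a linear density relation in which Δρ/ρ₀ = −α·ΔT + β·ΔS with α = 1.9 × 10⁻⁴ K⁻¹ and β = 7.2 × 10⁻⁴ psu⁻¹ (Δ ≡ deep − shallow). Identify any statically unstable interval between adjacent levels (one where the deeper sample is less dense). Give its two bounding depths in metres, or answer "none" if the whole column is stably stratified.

Evaluate Δρ/ρ₀ = −αΔT + βΔS across each adjacent pair:
  24–72 m: −αΔT+βΔS = −(1.9 × 10⁻⁴)(+1.4)+(7.2 × 10⁻⁴)(-0.97) = -9.6 × 10⁻⁴ → UNSTABLE
  72–106 m: −αΔT+βΔS = −(1.9 × 10⁻⁴)(+1.0)+(7.2 × 10⁻⁴)(+1.29) = 7.4 × 10⁻⁴ → stable
  106–107 m: −αΔT+βΔS = −(1.9 × 10⁻⁴)(+1.0)+(7.2 × 10⁻⁴)(+2.78) = 1.8 × 10⁻³ → stable
The 24–72 m interval has Δρ < 0: lighter water underlies denser water.

24–72 m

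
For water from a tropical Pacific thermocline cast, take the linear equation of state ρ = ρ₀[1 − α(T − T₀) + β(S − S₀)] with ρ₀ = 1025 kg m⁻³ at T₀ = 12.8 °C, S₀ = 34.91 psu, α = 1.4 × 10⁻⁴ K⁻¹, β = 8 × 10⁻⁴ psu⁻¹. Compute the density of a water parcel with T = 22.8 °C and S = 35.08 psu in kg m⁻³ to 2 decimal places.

T − T₀ = +10.0 K, S − S₀ = +0.17 psu.
Bracket = 1 − α·(+10.0) + β·(+0.17) = 1 + (-1.264 × 10⁻³) = 0.9987360.
ρ = 1025 × 0.9987360 = 1023.70 kg m⁻³.

1023.70 kg m⁻³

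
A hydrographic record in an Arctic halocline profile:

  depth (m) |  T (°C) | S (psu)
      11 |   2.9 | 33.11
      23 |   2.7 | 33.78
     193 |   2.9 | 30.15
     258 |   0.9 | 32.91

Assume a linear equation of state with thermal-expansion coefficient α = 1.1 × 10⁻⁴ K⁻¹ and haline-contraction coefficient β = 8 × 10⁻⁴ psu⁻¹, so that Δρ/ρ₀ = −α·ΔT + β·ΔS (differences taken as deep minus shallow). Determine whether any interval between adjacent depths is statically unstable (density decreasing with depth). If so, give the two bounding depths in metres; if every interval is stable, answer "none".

Evaluate Δρ/ρ₀ = −αΔT + βΔS across each adjacent pair:
  11–23 m: −αΔT+βΔS = −(1.1 × 10⁻⁴)(-0.2)+(8 × 10⁻⁴)(+0.67) = 5.6 × 10⁻⁴ → stable
  23–193 m: −αΔT+βΔS = −(1.1 × 10⁻⁴)(+0.2)+(8 × 10⁻⁴)(-3.63) = -2.9 × 10⁻³ → UNSTABLE
  193–258 m: −αΔT+βΔS = −(1.1 × 10⁻⁴)(-2.0)+(8 × 10⁻⁴)(+2.76) = 2.4 × 10⁻³ → stable
The 23–193 m interval has Δρ < 0: lighter water underlies denser water.

23–193 m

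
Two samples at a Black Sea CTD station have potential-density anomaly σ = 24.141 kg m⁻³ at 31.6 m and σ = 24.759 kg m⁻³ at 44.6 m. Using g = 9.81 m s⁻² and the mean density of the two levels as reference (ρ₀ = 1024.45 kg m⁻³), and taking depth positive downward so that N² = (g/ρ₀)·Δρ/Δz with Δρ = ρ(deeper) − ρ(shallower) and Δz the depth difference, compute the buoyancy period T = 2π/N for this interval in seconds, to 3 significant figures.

294 s

Δρ = 1024.759 − 1024.141 = 0.618 kg m⁻³ over Δz = 44.6 − 31.6 = 13 m.
N² = (9.81/1024.45) × (0.618/13) = 4.5522 × 10⁻⁴ s⁻².
N = √(4.5522 × 10⁻⁴) = 0.021336 rad s⁻¹, so T = 2π/N = 294.49 s ≈ 294 s.
Since Δρ > 0 the layer is stably stratified.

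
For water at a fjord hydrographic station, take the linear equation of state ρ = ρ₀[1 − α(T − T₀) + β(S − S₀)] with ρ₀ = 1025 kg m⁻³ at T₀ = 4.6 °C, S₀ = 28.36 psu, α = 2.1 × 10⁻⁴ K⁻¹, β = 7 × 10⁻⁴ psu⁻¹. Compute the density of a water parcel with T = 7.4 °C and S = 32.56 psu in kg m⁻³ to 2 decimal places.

T − T₀ = +2.8 K, S − S₀ = +4.20 psu.
Bracket = 1 − α·(+2.8) + β·(+4.20) = 1 + (2.352 × 10⁻³) = 1.0023520.
ρ = 1025 × 1.0023520 = 1027.41 kg m⁻³.

1027.41 kg m⁻³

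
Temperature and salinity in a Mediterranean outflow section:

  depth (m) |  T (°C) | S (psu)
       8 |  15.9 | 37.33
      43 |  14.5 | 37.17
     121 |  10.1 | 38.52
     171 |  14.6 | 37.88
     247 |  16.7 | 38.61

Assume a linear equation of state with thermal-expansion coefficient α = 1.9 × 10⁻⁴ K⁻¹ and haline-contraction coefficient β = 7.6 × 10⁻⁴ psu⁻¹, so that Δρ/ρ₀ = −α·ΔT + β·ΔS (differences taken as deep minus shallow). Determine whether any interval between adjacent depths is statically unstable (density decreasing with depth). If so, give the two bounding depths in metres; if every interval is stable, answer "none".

121–171 m

Evaluate Δρ/ρ₀ = −αΔT + βΔS across each adjacent pair:
  8–43 m: −αΔT+βΔS = −(1.9 × 10⁻⁴)(-1.4)+(7.6 × 10⁻⁴)(-0.16) = 1.4 × 10⁻⁴ → stable
  43–121 m: −αΔT+βΔS = −(1.9 × 10⁻⁴)(-4.4)+(7.6 × 10⁻⁴)(+1.35) = 1.9 × 10⁻³ → stable
  121–171 m: −αΔT+βΔS = −(1.9 × 10⁻⁴)(+4.5)+(7.6 × 10⁻⁴)(-0.64) = -1.3 × 10⁻³ → UNSTABLE
  171–247 m: −αΔT+βΔS = −(1.9 × 10⁻⁴)(+2.1)+(7.6 × 10⁻⁴)(+0.73) = 1.6 × 10⁻⁴ → stable
The 121–171 m interval has Δρ < 0: lighter water underlies denser water.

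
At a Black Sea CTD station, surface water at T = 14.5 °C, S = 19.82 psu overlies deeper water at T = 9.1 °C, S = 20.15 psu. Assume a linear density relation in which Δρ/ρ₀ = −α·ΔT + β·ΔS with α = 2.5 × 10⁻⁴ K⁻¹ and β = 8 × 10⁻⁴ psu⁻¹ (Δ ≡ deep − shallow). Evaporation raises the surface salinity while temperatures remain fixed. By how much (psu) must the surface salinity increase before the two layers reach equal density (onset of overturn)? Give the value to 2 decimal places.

Neutral buoyancy requires −α(T_deep − T_surf) + β(S_deep − S_surf′) = 0.
S_surf′ = S_deep − (α/β)·ΔT = 20.15 − (2.5 × 10⁻⁴/8 × 10⁻⁴)·(-5.4) = 21.8375 psu.
Increase required: 21.8375 − 19.82 = 2.0175 psu.

2.02 psu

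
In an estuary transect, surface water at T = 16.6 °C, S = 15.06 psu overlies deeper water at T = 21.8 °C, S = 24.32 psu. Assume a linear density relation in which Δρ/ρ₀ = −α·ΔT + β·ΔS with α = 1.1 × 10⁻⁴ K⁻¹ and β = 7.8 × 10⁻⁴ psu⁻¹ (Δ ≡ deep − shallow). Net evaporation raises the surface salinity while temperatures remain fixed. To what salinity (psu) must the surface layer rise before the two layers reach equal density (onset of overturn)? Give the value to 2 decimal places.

23.59 psu

Neutral buoyancy requires −α(T_deep − T_surf) + β(S_deep − S_surf′) = 0.
S_surf′ = S_deep − (α/β)·ΔT = 24.32 − (1.1 × 10⁻⁴/7.8 × 10⁻⁴)·(+5.2) = 23.5867 psu.
Increase required: 23.5867 − 15.06 = 8.5267 psu.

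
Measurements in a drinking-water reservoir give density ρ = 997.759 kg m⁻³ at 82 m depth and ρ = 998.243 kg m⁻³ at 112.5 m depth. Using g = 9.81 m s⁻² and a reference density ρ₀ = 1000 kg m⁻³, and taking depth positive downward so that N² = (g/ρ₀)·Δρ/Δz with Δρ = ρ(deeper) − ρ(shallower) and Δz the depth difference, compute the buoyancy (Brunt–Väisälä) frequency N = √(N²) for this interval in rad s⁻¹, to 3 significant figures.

0.0125 rad s⁻¹

Δρ = 998.243 − 997.759 = 0.484 kg m⁻³ over Δz = 112.5 − 82 = 30.5 m.
N² = (9.81/1000) × (0.484/30.5) = 1.5567 × 10⁻⁴ s⁻².
N = √(1.5567 × 10⁻⁴) = 0.012477 rad s⁻¹ ≈ 0.0125 rad s⁻¹.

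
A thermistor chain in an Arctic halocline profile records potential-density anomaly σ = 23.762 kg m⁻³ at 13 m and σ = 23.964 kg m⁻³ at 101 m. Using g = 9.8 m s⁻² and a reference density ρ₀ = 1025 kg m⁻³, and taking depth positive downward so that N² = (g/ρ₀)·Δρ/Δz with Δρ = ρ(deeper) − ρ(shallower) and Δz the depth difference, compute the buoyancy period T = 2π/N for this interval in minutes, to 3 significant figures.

22.4 min

Δρ = 1023.964 − 1023.762 = 0.202 kg m⁻³ over Δz = 101 − 13 = 88 m.
N² = (9.8/1025) × (0.202/88) = 2.1947 × 10⁻⁵ s⁻².
N = √(2.1947 × 10⁻⁵) = 4.6848 × 10⁻³ rad s⁻¹, so T = 2π/N = 1.3412 × 10³ s = 22.353 min ≈ 22.4 min.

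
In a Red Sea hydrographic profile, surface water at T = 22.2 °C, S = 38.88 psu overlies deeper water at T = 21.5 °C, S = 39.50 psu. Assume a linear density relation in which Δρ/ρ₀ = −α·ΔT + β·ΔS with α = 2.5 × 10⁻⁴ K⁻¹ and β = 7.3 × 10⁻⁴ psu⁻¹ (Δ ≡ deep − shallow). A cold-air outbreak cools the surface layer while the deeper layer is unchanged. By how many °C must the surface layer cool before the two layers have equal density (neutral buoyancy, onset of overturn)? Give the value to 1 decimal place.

Neutral buoyancy requires Δρ = 0, i.e. −α(T_deep − T_surf′) + β(S_deep − S_surf) = 0.
T_surf′ = T_deep − (β/α)·ΔS = 21.5 − (7.3 × 10⁻⁴/2.5 × 10⁻⁴)·(+0.62) = 19.690 °C.
Cooling required: 22.2 − (19.690) = 2.510 °C.

2.5 °C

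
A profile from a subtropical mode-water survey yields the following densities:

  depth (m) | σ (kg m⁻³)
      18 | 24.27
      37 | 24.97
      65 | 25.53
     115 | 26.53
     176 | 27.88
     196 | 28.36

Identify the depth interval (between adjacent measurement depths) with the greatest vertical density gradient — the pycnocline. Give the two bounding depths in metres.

Compute the density gradient over each adjacent pair:
  18–37 m: Δρ/Δz = 0.70/19 = 0.037 kg m⁻⁴
  37–65 m: Δρ/Δz = 0.56/28 = 0.020 kg m⁻⁴
  65–115 m: Δρ/Δz = 1.00/50 = 0.020 kg m⁻⁴
  115–176 m: Δρ/Δz = 1.35/61 = 0.022 kg m⁻⁴
  176–196 m: Δρ/Δz = 0.48/20 = 0.024 kg m⁻⁴
The largest gradient is in the 18–37 m interval — the pycnocline.

18–37 m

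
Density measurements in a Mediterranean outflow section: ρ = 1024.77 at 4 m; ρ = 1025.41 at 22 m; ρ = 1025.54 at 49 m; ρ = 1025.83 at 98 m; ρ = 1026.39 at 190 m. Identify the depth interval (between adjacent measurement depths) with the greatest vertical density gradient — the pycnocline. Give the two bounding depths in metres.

4–22 m

Compute the density gradient over each adjacent pair:
  4–22 m: Δρ/Δz = 0.64/18 = 0.036 kg m⁻⁴
  22–49 m: Δρ/Δz = 0.13/27 = 4.8 × 10⁻³ kg m⁻⁴
  49–98 m: Δρ/Δz = 0.29/49 = 5.9 × 10⁻³ kg m⁻⁴
  98–190 m: Δρ/Δz = 0.56/92 = 6.1 × 10⁻³ kg m⁻⁴
The largest gradient is in the 4–22 m interval — the pycnocline.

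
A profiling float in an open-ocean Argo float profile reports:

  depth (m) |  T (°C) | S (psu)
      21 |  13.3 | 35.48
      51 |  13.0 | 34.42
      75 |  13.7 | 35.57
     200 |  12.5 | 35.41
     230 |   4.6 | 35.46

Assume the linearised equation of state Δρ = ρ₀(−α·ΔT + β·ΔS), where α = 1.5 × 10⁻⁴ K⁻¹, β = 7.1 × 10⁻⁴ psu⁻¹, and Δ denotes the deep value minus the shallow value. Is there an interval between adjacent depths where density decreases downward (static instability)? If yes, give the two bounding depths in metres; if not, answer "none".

21–51 m

Evaluate Δρ/ρ₀ = −αΔT + βΔS across each adjacent pair:
  21–51 m: −αΔT+βΔS = −(1.5 × 10⁻⁴)(-0.3)+(7.1 × 10⁻⁴)(-1.06) = -7.1 × 10⁻⁴ → UNSTABLE
  51–75 m: −αΔT+βΔS = −(1.5 × 10⁻⁴)(+0.7)+(7.1 × 10⁻⁴)(+1.15) = 7.1 × 10⁻⁴ → stable
  75–200 m: −αΔT+βΔS = −(1.5 × 10⁻⁴)(-1.2)+(7.1 × 10⁻⁴)(-0.16) = 6.6 × 10⁻⁵ → stable
  200–230 m: −αΔT+βΔS = −(1.5 × 10⁻⁴)(-7.9)+(7.1 × 10⁻⁴)(+0.05) = 1.2 × 10⁻³ → stable
The 21–51 m interval has Δρ < 0: lighter water underlies denser water.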